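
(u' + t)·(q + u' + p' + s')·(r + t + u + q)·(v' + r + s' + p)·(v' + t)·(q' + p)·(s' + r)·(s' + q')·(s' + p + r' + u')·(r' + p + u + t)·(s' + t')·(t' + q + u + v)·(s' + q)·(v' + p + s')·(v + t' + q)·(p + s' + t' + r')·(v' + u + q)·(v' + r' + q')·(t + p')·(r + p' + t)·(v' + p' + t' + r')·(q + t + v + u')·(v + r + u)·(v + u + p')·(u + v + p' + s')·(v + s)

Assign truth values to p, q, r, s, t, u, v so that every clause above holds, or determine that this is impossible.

p=1, q=1, r=0, s=0, t=1, u=1, v=1

Branch on u: set u = 1.
From the singleton clause (t), t = 1.
From the singleton clause (s'), s = 0.
From the singleton clause (v), v = 1.
Branch on q: set q = 1.
From the singleton clause (p), p = 1.
From the singleton clause (r'), r = 0.
All clauses are satisfied.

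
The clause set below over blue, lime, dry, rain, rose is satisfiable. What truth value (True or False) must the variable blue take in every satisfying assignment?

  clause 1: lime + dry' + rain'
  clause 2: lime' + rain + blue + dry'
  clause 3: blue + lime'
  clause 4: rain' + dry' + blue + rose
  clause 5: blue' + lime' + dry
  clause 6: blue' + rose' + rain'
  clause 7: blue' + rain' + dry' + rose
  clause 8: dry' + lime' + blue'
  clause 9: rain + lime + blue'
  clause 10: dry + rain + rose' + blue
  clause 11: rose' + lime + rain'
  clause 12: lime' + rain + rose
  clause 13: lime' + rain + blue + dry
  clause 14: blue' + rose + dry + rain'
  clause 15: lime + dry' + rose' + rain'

Suppose blue = 1.
Try lime = 0.
Unit clause (rain) forces rain = 1.
Unit clause (dry') forces dry = 0.
Unit clause (rose') forces rose = 0.
But (rose) is also a unit clause — contradiction.
So lime must be the other value — set lime = 1.
Unit clause (dry) forces dry = 1.
But (dry') is also a unit clause — contradiction.
Both values of lime lead to a conflict.
So every satisfying assignment has blue = False.

False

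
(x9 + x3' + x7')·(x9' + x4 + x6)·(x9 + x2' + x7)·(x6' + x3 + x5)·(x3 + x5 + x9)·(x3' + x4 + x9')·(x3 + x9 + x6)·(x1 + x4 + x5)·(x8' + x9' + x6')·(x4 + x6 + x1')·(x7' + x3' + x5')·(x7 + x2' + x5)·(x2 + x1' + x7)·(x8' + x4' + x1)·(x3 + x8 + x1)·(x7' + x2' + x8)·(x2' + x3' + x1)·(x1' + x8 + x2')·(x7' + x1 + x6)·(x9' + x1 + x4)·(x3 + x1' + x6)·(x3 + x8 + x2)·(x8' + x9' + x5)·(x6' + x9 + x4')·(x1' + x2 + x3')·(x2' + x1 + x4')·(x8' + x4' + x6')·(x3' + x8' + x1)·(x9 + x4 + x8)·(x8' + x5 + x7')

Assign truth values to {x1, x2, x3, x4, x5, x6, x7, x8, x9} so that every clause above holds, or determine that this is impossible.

Branch on x9: set x9 = 1.
Branch on x4: set x4 = 1.
Branch on x8: set x8 = 1.
From the singleton clause (x6'), x6 = 0.
From the singleton clause (x1), x1 = 1.
From the singleton clause (x3), x3 = 1.
From the singleton clause (x5), x5 = 1.
From the singleton clause (x7'), x7 = 0.
From the singleton clause (x2), x2 = 1.
All clauses are satisfied.

x1: 1, x2: 1, x3: 1, x4: 1, x5: 1, x6: 0, x7: 0, x8: 1, x9: 1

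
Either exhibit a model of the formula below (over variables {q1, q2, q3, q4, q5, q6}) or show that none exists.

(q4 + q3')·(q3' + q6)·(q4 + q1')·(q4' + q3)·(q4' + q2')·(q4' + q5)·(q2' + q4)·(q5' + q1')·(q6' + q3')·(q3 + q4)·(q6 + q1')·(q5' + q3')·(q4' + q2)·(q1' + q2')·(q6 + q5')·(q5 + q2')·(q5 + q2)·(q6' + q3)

Case q4 = 1:
From the singleton clause (q3), q3 = 1.
From the singleton clause (q6), q6 = 1.
But (q6') is also a unit clause — contradiction.
Backtrack on q4: now try q4 = 0.
From the singleton clause (q3'), q3 = 0.
But (q3) is also a unit clause — contradiction.
Both values of q4 lead to a conflict.

UNSATISFIABLE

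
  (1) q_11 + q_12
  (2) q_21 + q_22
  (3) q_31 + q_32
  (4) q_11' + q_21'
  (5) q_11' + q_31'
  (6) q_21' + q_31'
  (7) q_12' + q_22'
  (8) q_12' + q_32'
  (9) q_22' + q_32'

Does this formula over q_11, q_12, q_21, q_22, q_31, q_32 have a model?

Unsatisfiable

Suppose q_11 = 1.
From the singleton clause (q_21'), q_21 = 0.
From the singleton clause (q_22), q_22 = 1.
From the singleton clause (q_31'), q_31 = 0.
From the singleton clause (q_32), q_32 = 1.
That conflicts with the unit clause (q_32').
That branch fails; take q_11 = 0 instead.
From the singleton clause (q_12), q_12 = 1.
From the singleton clause (q_22'), q_22 = 0.
From the singleton clause (q_21), q_21 = 1.
From the singleton clause (q_31'), q_31 = 0.
From the singleton clause (q_32), q_32 = 1.
That conflicts with the unit clause (q_32').
Both values of q_11 lead to a conflict.
No assignment satisfies every clause.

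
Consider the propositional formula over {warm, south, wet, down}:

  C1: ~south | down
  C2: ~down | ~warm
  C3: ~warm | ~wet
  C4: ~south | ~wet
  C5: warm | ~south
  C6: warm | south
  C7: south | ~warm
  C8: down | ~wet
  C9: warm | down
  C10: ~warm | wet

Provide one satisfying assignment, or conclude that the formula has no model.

Branch on south: set south = 0.
Unit clause (warm) forces warm = 1.
That conflicts with the unit clause (~warm).
Backtrack on south: now try south = 1.
Unit clause (down) forces down = 1.
Unit clause (~warm) forces warm = 0.
That conflicts with the unit clause (warm).
Neither south = 1 nor south = 0 works.

UNSATISFIABLE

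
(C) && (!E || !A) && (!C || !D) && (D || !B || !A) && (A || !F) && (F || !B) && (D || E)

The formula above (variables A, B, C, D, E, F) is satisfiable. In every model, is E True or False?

True

Suppose E = false.
The clause (C) is unit, so C = true.
The clause (!D) is unit, so D = false.
That conflicts with the unit clause (D).
So every satisfying assignment has E = True.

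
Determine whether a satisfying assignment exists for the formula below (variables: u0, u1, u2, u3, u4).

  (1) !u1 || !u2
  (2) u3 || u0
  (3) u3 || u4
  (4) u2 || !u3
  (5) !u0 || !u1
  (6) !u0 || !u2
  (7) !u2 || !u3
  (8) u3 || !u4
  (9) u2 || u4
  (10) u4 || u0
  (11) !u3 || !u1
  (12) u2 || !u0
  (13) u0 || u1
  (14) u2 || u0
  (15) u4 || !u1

Suppose u1 = false.
Unit clause (u0) forces u0 = true.
Unit clause (!u2) forces u2 = false.
But (u2) is also a unit clause — contradiction.
Backtrack on u1: now try u1 = true.
Unit clause (!u2) forces u2 = false.
Unit clause (!u3) forces u3 = false.
Unit clause (u0) forces u0 = true.
But (!u0) is also a unit clause — contradiction.
Both values of u1 lead to a conflict.
No assignment satisfies every clause.

Unsatisfiable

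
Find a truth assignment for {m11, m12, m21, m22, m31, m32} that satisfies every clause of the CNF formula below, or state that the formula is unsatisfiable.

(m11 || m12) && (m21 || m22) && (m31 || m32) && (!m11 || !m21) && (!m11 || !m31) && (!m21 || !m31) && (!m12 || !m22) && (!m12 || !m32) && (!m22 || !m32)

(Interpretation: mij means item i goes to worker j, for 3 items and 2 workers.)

UNSATISFIABLE

Branch on m11: set m11 = true.
From the singleton clause (!m21), m21 = false.
From the singleton clause (m22), m22 = true.
From the singleton clause (!m31), m31 = false.
From the singleton clause (m32), m32 = true.
But (!m32) is also a unit clause — contradiction.
Undo m11 and try m11 = false.
From the singleton clause (m12), m12 = true.
From the singleton clause (!m22), m22 = false.
From the singleton clause (m21), m21 = true.
From the singleton clause (!m31), m31 = false.
From the singleton clause (m32), m32 = true.
But (!m32) is also a unit clause — contradiction.
Neither m11 = true nor m11 = false works.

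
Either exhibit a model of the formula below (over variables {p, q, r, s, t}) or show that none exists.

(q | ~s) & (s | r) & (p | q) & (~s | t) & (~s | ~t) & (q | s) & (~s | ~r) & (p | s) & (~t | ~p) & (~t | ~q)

Branch on q: set q = 1.
The clause (~t) is unit, so t = 0.
The clause (~s) is unit, so s = 0.
The clause (r) is unit, so r = 1.
The clause (p) is unit, so p = 1.
Every clause now holds.

p=1; q=1; r=1; s=0; t=0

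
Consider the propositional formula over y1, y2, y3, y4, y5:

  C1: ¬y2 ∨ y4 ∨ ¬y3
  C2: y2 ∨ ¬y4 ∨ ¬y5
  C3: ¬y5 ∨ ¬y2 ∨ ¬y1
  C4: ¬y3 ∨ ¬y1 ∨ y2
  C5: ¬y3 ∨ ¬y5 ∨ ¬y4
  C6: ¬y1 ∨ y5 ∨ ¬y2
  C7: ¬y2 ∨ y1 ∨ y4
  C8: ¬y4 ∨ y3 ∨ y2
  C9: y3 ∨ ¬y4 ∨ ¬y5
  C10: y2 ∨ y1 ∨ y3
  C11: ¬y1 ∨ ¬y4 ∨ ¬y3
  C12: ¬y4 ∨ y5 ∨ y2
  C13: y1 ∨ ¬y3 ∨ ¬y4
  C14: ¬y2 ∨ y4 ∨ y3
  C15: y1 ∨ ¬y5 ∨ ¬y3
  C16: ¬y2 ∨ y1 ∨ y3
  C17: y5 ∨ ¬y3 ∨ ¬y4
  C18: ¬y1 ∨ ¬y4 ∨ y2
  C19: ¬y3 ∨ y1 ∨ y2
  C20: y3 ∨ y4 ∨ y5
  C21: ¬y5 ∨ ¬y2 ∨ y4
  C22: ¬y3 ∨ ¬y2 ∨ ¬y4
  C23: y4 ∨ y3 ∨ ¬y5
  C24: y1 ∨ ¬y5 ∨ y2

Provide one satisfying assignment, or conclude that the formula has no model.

UNSATISFIABLE

Suppose y2 = False.
Suppose y4 = False.
Suppose y3 = False.
From the singleton clause (y1), y1 = True.
From the singleton clause (y5), y5 = True.
That conflicts with the unit clause (¬y5).
Backtrack on y3: now try y3 = True.
From the singleton clause (¬y1), y1 = False.
That conflicts with the unit clause (y1).
Both values of y3 lead to a conflict.
Backtrack on y4: now try y4 = True.
From the singleton clause (¬y5), y5 = False.
That conflicts with the unit clause (y5).
Both values of y4 lead to a conflict.
Backtrack on y2: now try y2 = True.
Suppose y4 = True.
From the singleton clause (¬y3), y3 = False.
From the singleton clause (¬y5), y5 = False.
From the singleton clause (¬y1), y1 = False.
That conflicts with the unit clause (y1).
Backtrack on y4: now try y4 = False.
From the singleton clause (¬y3), y3 = False.
That conflicts with the unit clause (y3).
Both values of y4 lead to a conflict.
Both values of y2 lead to a conflict.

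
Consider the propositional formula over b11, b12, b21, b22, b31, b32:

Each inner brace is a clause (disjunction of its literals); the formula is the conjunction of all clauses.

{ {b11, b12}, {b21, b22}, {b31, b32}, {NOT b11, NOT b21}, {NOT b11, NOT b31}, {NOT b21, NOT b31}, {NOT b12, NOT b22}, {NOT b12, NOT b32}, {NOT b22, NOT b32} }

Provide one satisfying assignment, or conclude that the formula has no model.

Case b11 = true:
The clause (NOT b21) is unit, so b21 = false.
The clause (b22) is unit, so b22 = true.
The clause (NOT b31) is unit, so b31 = false.
The clause (b32) is unit, so b32 = true.
But (NOT b32) is also a unit clause — contradiction.
That branch fails; take b11 = false instead.
The clause (b12) is unit, so b12 = true.
The clause (NOT b22) is unit, so b22 = false.
The clause (b21) is unit, so b21 = true.
The clause (NOT b31) is unit, so b31 = false.
The clause (b32) is unit, so b32 = true.
But (NOT b32) is also a unit clause — contradiction.
Both values of b11 lead to a conflict.

UNSATISFIABLE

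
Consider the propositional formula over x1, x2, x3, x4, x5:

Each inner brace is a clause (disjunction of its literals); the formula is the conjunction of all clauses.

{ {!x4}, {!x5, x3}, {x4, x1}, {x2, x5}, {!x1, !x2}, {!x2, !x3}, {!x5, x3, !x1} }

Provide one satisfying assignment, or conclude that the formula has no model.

From the singleton clause (!x4), x4 = false.
From the singleton clause (x1), x1 = true.
From the singleton clause (!x2), x2 = false.
From the singleton clause (x5), x5 = true.
From the singleton clause (x3), x3 = true.
This assignment satisfies each clause.

x1=true,  x2=false,  x3=true,  x4=false,  x5=true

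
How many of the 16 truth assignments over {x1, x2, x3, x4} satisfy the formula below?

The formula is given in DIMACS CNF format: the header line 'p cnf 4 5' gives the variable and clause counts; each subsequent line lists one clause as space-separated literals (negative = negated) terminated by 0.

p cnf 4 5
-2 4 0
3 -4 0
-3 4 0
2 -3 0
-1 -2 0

3

There are 2^4 = 16 truth assignments over (x1, x2, x3, x4).
Check each against the 5 clauses (columns in the order x1, x2, x3, x4):
  F F F F  ✓ satisfies all
  F F F T  ✗ fails (x3 ∨ ¬x4)
  F F T F  ✗ fails (¬x3 ∨ x4)
  F F T T  ✗ fails (x2 ∨ ¬x3)
  F T F F  ✗ fails (¬x2 ∨ x4)
  F T F T  ✗ fails (x3 ∨ ¬x4)
  F T T F  ✗ fails (¬x2 ∨ x4)
  F T T T  ✓ satisfies all
  T F F F  ✓ satisfies all
  T F F T  ✗ fails (x3 ∨ ¬x4)
  T F T F  ✗ fails (¬x3 ∨ x4)
  T F T T  ✗ fails (x2 ∨ ¬x3)
  T T F F  ✗ fails (¬x2 ∨ x4)
  T T F T  ✗ fails (x3 ∨ ¬x4)
  T T T F  ✗ fails (¬x2 ∨ x4)
  T T T T  ✗ fails (¬x1 ∨ ¬x2)
3 of the 16 rows are models.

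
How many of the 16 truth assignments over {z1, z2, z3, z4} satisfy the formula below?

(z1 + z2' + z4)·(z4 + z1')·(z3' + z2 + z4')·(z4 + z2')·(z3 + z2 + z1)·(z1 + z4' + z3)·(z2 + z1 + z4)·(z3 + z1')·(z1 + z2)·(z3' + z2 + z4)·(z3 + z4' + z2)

There are 2^4 = 16 truth assignments over (z1, z2, z3, z4).
Check each against the 11 clauses (columns in the order z1, z2, z3, z4):
  F F F F  ✗ fails (z3 + z2 + z1)
  F F F T  ✗ fails (z3 + z2 + z1)
  F F T F  ✗ fails (z2 + z1 + z4)
  F F T T  ✗ fails (z3' + z2 + z4')
  F T F F  ✗ fails (z1 + z2' + z4)
  F T F T  ✗ fails (z1 + z4' + z3)
  F T T F  ✗ fails (z1 + z2' + z4)
  F T T T  ✓ satisfies all
  T F F F  ✗ fails (z4 + z1')
  T F F T  ✗ fails (z3 + z1')
  T F T F  ✗ fails (z4 + z1')
  T F T T  ✗ fails (z3' + z2 + z4')
  T T F F  ✗ fails (z4 + z1')
  T T F T  ✗ fails (z3 + z1')
  T T T F  ✗ fails (z4 + z1')
  T T T T  ✓ satisfies all
2 of the 16 rows are models.

2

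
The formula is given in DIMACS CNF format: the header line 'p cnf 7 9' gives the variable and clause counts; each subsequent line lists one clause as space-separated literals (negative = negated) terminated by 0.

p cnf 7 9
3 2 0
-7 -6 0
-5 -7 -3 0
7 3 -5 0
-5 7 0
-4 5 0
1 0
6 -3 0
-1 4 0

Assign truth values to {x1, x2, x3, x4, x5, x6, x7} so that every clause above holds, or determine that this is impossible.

x1: True,  x2: True,  x3: False,  x4: True,  x5: True,  x6: False,  x7: True

(x1) alone gives x1 = True.
(x4) alone gives x4 = True.
(x5) alone gives x5 = True.
(x7) alone gives x7 = True.
(¬x6) alone gives x6 = False.
(¬x3) alone gives x3 = False.
(x2) alone gives x2 = True.
This assignment satisfies each clause.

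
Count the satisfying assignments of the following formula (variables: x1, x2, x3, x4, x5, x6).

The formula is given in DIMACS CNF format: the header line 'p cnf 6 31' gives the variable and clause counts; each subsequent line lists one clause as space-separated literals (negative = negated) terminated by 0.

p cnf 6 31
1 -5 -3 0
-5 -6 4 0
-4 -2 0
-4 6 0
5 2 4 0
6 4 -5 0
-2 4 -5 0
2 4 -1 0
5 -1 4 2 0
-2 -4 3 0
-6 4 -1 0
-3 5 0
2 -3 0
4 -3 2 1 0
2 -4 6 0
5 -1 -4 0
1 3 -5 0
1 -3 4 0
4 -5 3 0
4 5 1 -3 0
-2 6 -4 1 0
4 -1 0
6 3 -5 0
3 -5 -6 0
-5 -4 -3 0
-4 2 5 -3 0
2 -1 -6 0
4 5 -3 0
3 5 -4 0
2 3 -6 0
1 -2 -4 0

There are 2^6 = 64 truth assignments over (x1, x2, x3, x4, x5, x6).
Split on x2. With x2 = True, the clauses containing x2 are satisfied and ¬x2 drops from the rest; 2 of the 2^5 = 32 assignments to the other variables satisfy what remains.
With x2 = False, by the same count on the reduced clause set, 0 assignments work.
(One model: x1=F, x2=T, x3=F, x4=F, x5=F, x6=F.)
Total: 2 + 0 = 2.

2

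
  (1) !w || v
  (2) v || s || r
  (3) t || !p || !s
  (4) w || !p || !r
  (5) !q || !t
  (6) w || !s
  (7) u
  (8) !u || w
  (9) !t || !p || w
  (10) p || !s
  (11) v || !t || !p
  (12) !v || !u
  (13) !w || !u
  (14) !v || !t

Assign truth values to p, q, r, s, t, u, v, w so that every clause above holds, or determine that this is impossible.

Unit clause (u) forces u = true.
Unit clause (w) forces w = true.
That conflicts with the unit clause (!w).

UNSATISFIABLE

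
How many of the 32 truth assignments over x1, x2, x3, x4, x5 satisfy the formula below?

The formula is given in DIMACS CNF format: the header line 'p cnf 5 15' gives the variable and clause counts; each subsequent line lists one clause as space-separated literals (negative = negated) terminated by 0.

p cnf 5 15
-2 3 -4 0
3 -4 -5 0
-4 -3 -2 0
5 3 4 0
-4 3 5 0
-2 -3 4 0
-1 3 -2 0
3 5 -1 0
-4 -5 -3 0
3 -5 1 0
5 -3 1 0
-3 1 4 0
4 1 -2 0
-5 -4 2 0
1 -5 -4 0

There are 2^5 = 32 truth assignments over (x1, x2, x3, x4, x5).
Split on x4. With x4 = True, the clauses containing x4 are satisfied and ¬x4 drops from the rest; 1 of the 2^4 = 16 assignments to the other variables satisfy what remains.
With x4 = False, by the same count on the reduced clause set, 3 assignments work.
(One model: x1=T, x2=F, x3=F, x4=F, x5=T.)
Total: 1 + 3 = 4.

4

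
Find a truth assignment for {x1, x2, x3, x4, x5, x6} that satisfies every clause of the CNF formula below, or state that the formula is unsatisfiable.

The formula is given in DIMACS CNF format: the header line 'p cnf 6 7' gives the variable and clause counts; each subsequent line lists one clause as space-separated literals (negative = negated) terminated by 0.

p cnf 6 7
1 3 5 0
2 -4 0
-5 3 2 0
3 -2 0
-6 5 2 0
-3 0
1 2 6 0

Unit clause (¬x3) forces x3 = False.
Unit clause (¬x2) forces x2 = False.
Unit clause (¬x4) forces x4 = False.
Unit clause (¬x5) forces x5 = False.
Unit clause (x1) forces x1 = True.
Unit clause (¬x6) forces x6 = False.
Every clause now holds.

x1: True, x2: False, x3: False, x4: False, x5: False, x6: False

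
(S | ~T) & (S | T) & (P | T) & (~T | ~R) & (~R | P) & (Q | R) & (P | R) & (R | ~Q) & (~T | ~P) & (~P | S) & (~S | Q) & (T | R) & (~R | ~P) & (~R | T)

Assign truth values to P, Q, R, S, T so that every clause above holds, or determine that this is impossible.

UNSATISFIABLE

Case S = 1:
The clause (Q) is unit, so Q = 1.
The clause (R) is unit, so R = 1.
The clause (~T) is unit, so T = 0.
Now (T) is unsatisfied and unit — conflict.
Backtrack on S: now try S = 0.
The clause (~T) is unit, so T = 0.
Now (T) is unsatisfied and unit — conflict.
Either choice for S ends in contradiction.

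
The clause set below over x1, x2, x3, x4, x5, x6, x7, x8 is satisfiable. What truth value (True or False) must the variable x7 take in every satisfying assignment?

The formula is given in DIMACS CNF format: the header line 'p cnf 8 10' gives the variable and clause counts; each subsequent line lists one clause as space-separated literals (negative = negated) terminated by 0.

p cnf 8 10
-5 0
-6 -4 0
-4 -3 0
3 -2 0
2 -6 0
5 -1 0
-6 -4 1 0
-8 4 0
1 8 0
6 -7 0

False

Suppose x7 = True.
Unit clause (¬x5) forces x5 = False.
Unit clause (¬x1) forces x1 = False.
Unit clause (x8) forces x8 = True.
Unit clause (x4) forces x4 = True.
Unit clause (¬x6) forces x6 = False.
But (x6) is also a unit clause — contradiction.
So every satisfying assignment has x7 = False.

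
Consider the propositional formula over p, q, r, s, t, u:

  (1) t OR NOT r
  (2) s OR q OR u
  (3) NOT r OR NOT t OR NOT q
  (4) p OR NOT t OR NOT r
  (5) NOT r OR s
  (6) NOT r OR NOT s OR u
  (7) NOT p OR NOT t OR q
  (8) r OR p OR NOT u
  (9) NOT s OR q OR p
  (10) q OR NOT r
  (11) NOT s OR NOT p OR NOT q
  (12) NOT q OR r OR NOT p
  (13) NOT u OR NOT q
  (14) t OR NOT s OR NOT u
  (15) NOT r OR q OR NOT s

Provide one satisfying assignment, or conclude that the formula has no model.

Branch on t: set t = false.
The clause (NOT r) is unit, so r = false.
Branch on p: set p = false.
The clause (NOT u) is unit, so u = false.
Branch on s: set s = true.
The clause (q) is unit, so q = true.
All clauses are satisfied.

p ↦ false; q ↦ true; r ↦ false; s ↦ true; t ↦ false; u ↦ false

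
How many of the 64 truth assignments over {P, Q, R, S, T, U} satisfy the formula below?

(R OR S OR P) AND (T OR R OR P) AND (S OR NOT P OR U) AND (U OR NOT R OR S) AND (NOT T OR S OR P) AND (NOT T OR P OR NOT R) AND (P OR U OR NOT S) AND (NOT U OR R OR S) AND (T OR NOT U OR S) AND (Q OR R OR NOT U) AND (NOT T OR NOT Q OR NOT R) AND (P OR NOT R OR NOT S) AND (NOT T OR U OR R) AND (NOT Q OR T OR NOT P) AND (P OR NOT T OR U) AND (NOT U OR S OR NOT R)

7

There are 2^6 = 64 truth assignments over (P, Q, R, S, T, U).
Split on T. With T = true, the clauses containing T are satisfied and NOT T drops from the rest; 4 of the 2^5 = 32 assignments to the other variables satisfy what remains.
With T = false, by the same count on the reduced clause set, 3 assignments work.
(One model: P=F, Q=T, R=F, S=T, T=T, U=T.)
Total: 4 + 3 = 7.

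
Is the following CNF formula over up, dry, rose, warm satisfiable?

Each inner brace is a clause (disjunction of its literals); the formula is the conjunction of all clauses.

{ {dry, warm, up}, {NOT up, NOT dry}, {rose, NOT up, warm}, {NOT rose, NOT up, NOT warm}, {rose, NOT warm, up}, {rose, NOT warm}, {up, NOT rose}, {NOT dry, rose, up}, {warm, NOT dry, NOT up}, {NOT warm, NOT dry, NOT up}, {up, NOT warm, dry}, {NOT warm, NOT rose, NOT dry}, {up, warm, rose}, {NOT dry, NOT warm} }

Satisfiable

Case up = true:
Unit clause (NOT dry) forces dry = false.
Case rose = true:
Unit clause (NOT warm) forces warm = false.
Every clause now holds.
A satisfying assignment: up=true; dry=false; rose=true; warm=false.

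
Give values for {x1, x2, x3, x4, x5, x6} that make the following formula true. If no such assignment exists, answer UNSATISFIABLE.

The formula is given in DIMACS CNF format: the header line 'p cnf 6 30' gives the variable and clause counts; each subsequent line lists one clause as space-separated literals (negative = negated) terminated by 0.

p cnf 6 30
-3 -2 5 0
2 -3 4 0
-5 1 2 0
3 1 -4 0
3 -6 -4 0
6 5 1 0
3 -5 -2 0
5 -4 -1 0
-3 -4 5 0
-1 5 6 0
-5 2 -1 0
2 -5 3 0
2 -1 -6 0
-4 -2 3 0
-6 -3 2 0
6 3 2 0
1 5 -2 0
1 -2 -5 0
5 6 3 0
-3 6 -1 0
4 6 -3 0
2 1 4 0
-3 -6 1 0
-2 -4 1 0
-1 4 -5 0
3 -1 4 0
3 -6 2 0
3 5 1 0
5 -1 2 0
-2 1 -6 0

Try x3 = True.
Try x2 = True.
From the singleton clause (x5), x5 = True.
From the singleton clause (x1), x1 = True.
From the singleton clause (x6), x6 = True.
From the singleton clause (x4), x4 = True.
This assignment satisfies each clause.

x1=True; x2=True; x3=True; x4=True; x5=True; x6=True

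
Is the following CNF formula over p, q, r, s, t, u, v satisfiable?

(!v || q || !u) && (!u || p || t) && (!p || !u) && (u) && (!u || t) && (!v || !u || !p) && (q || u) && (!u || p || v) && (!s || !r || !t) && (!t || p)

(u) alone gives u = true.
(!p) alone gives p = false.
(t) alone gives t = true.
Now (!t) is unsatisfied and unit — conflict.
No assignment satisfies every clause.

No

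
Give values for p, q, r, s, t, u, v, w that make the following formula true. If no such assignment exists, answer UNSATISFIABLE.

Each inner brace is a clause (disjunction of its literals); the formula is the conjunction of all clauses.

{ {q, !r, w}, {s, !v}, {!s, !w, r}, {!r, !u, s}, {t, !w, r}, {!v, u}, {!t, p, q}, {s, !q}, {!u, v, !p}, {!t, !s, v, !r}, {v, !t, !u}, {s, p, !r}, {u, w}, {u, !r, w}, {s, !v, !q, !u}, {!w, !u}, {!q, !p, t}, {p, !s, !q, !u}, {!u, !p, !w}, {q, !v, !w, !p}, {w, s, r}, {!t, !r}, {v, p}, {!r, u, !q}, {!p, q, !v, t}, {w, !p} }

Branch on s: set s = false.
Unit clause (!v) forces v = false.
Unit clause (!q) forces q = false.
Unit clause (p) forces p = true.
Unit clause (!u) forces u = false.
Unit clause (w) forces w = true.
Branch on t: set t = false.
Unit clause (r) forces r = true.
All clauses are satisfied.

p: true; q: false; r: true; s: false; t: false; u: false; v: false; w: true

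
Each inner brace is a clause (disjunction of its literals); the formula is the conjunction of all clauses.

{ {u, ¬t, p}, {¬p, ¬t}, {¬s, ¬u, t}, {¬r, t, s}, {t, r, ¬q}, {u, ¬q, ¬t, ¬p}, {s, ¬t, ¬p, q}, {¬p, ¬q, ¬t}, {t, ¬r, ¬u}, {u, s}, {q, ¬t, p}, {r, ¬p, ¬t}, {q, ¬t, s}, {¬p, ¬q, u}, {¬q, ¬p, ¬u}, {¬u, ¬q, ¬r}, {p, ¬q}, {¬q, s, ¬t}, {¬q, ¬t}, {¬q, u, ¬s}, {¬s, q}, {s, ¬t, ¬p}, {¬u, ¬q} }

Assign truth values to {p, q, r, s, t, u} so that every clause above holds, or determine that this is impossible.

Suppose p = True.
From the singleton clause (¬t), t = False.
Suppose s = False.
From the singleton clause (¬r), r = False.
From the singleton clause (¬q), q = False.
From the singleton clause (u), u = True.
All clauses are satisfied.

p ↦ True,  q ↦ False,  r ↦ False,  s ↦ False,  t ↦ False,  u ↦ True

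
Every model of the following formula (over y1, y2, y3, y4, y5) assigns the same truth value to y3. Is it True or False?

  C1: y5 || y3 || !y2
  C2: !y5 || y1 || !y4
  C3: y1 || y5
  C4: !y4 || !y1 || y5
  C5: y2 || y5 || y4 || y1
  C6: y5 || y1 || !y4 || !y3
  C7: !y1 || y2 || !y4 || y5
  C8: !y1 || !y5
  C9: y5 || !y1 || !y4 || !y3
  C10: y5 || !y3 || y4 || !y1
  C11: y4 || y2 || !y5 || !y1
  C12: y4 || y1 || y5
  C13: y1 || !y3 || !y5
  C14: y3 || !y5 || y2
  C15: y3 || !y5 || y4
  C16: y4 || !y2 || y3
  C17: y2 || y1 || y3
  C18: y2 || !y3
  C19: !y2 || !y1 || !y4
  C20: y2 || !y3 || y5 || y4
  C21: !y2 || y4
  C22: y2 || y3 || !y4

Suppose y3 = true.
From the singleton clause (y2), y2 = true.
From the singleton clause (y4), y4 = true.
From the singleton clause (!y1), y1 = false.
From the singleton clause (!y5), y5 = false.
Now (y5) is unsatisfied and unit — conflict.
So every satisfying assignment has y3 = False.

False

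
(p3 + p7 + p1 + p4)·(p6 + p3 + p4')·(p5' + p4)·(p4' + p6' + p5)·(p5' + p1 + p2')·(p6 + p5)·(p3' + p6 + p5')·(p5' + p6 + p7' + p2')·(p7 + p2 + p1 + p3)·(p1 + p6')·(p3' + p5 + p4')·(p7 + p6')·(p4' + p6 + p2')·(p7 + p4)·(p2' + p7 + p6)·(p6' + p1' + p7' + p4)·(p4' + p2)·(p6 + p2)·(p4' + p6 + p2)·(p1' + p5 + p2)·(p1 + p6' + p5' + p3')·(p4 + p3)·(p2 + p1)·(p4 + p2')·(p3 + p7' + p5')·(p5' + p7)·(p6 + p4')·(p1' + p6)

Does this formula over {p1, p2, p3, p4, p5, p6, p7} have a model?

Yes, satisfiable

Try p5 = 1.
Unit clause (p4) forces p4 = 1.
Unit clause (p2) forces p2 = 1.
Unit clause (p1) forces p1 = 1.
Unit clause (p6) forces p6 = 1.
Unit clause (p7) forces p7 = 1.
Unit clause (p3) forces p3 = 1.
This assignment satisfies each clause.
A satisfying assignment: p1: 1,  p2: 1,  p3: 1,  p4: 1,  p5: 1,  p6: 1,  p7: 1.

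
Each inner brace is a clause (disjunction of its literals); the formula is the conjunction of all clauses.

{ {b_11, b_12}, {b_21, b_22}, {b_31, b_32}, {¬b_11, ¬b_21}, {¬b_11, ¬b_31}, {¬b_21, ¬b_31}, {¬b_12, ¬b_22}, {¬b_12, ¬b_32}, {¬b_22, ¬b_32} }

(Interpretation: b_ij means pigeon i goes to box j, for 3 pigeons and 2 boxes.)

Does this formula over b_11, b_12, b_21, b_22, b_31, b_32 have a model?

Try b_11 = True.
The clause (¬b_21) is unit, so b_21 = False.
The clause (b_22) is unit, so b_22 = True.
The clause (¬b_31) is unit, so b_31 = False.
The clause (b_32) is unit, so b_32 = True.
But (¬b_32) is also a unit clause — contradiction.
So b_11 must be the other value — set b_11 = False.
The clause (b_12) is unit, so b_12 = True.
The clause (¬b_22) is unit, so b_22 = False.
The clause (b_21) is unit, so b_21 = True.
The clause (¬b_31) is unit, so b_31 = False.
The clause (b_32) is unit, so b_32 = True.
But (¬b_32) is also a unit clause — contradiction.
Neither b_11 = True nor b_11 = False works.
No assignment satisfies every clause.

No, unsatisfiable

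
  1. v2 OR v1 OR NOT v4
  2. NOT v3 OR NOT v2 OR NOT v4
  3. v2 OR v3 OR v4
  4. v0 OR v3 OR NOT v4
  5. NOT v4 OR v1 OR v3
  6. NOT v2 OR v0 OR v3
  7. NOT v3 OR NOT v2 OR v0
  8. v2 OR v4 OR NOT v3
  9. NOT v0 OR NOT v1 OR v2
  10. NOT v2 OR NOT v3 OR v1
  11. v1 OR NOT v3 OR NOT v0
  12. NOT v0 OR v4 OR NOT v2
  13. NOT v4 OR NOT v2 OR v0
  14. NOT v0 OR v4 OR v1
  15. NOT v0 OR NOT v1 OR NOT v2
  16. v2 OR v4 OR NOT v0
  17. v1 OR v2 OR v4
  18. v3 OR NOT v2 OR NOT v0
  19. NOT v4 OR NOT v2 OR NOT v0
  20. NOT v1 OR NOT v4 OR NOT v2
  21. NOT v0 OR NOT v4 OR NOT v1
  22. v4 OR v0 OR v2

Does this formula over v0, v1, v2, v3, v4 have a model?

Branch on v2: set v2 = false.
Branch on v1: set v1 = true.
Unit clause (NOT v0) forces v0 = false.
Unit clause (v4) forces v4 = true.
Unit clause (v3) forces v3 = true.
All clauses are satisfied.
A satisfying assignment: v0 ↦ false, v1 ↦ true, v2 ↦ false, v3 ↦ true, v4 ↦ true.

Satisfiable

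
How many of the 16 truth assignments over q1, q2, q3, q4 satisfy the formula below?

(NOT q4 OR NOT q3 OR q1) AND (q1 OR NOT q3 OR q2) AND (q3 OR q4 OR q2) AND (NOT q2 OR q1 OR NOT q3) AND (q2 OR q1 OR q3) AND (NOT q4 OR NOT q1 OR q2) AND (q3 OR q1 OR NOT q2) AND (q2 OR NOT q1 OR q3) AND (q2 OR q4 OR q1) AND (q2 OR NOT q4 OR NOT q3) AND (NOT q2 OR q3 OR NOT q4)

4

There are 2^4 = 16 truth assignments over (q1, q2, q3, q4).
Check each against the 11 clauses (columns in the order q1, q2, q3, q4):
  F F F F  ✗ fails (q3 OR q4 OR q2)
  F F F T  ✗ fails (q2 OR q1 OR q3)
  F F T F  ✗ fails (q1 OR NOT q3 OR q2)
  F F T T  ✗ fails (NOT q4 OR NOT q3 OR q1)
  F T F F  ✗ fails (q3 OR q1 OR NOT q2)
  F T F T  ✗ fails (q3 OR q1 OR NOT q2)
  F T T F  ✗ fails (NOT q2 OR q1 OR NOT q3)
  F T T T  ✗ fails (NOT q4 OR NOT q3 OR q1)
  T F F F  ✗ fails (q3 OR q4 OR q2)
  T F F T  ✗ fails (NOT q4 OR NOT q1 OR q2)
  T F T F  ✓ satisfies all
  T F T T  ✗ fails (NOT q4 OR NOT q1 OR q2)
  T T F F  ✓ satisfies all
  T T F T  ✗ fails (NOT q2 OR q3 OR NOT q4)
  T T T F  ✓ satisfies all
  T T T T  ✓ satisfies all
4 of the 16 rows are models.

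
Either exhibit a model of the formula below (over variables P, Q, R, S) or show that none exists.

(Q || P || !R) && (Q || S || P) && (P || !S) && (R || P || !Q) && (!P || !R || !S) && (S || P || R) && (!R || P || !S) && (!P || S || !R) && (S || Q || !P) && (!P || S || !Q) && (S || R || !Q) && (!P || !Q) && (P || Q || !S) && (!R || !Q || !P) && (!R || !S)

P=false,  Q=true,  R=true,  S=false

Branch on P: set P = false.
Unit clause (!S) forces S = false.
Unit clause (Q) forces Q = true.
Unit clause (R) forces R = true.
All clauses are satisfied.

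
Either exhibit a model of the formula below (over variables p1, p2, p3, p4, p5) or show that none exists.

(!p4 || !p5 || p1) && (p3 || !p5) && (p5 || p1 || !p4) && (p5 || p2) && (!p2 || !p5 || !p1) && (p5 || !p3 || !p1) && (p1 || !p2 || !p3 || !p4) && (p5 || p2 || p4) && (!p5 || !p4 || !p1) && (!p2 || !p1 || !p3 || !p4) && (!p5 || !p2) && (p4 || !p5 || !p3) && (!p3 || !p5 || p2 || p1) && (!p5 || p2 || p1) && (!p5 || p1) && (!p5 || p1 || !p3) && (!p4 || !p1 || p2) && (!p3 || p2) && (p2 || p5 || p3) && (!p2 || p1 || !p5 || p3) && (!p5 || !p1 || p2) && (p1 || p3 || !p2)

p1 ↦ false, p2 ↦ true, p3 ↦ true, p4 ↦ false, p5 ↦ false

Branch on p3: set p3 = true.
(p2) alone gives p2 = true.
(!p5) alone gives p5 = false.
(!p1) alone gives p1 = false.
(!p4) alone gives p4 = false.
Every clause now holds.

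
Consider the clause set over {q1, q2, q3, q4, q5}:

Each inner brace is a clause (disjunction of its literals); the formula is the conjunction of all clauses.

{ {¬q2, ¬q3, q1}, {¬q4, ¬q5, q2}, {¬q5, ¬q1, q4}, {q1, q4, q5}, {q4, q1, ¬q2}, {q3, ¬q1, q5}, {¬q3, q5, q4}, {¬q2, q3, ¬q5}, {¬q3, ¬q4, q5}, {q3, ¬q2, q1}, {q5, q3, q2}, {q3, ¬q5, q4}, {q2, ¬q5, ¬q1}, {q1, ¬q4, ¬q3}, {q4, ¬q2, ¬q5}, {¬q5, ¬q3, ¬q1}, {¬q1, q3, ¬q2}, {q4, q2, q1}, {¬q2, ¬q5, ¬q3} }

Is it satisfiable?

No

Suppose q2 = False.
Suppose q4 = False.
From the singleton clause (q1), q1 = True.
From the singleton clause (¬q5), q5 = False.
From the singleton clause (q3), q3 = True.
Now (¬q3) is unsatisfied and unit — conflict.
Undo q4 and try q4 = True.
From the singleton clause (¬q5), q5 = False.
From the singleton clause (¬q3), q3 = False.
Now (q3) is unsatisfied and unit — conflict.
Neither q4 = True nor q4 = False works.
Undo q2 and try q2 = True.
Suppose q3 = False.
From the singleton clause (¬q5), q5 = False.
From the singleton clause (¬q1), q1 = False.
Now (q1) is unsatisfied and unit — conflict.
Undo q3 and try q3 = True.
From the singleton clause (q1), q1 = True.
From the singleton clause (¬q5), q5 = False.
From the singleton clause (q4), q4 = True.
Now (¬q4) is unsatisfied and unit — conflict.
Neither q3 = True nor q3 = False works.
Neither q2 = True nor q2 = False works.
No assignment satisfies every clause.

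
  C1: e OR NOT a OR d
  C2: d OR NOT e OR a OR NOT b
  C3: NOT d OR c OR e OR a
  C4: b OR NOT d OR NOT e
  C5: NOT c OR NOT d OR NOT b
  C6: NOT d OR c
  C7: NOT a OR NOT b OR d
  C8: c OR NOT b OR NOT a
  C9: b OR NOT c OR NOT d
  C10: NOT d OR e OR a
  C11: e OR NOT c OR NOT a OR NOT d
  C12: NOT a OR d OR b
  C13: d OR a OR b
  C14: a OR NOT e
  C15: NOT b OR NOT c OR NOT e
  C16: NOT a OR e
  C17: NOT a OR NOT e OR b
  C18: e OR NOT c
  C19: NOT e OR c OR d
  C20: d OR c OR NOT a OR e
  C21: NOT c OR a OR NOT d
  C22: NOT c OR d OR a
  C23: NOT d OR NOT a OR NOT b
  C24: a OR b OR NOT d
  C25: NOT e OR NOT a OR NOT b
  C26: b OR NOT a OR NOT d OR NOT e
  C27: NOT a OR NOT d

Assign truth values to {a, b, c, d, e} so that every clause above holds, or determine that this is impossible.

Suppose d = false.
Suppose e = false.
(NOT a) alone gives a = false.
(b) alone gives b = true.
(NOT c) alone gives c = false.
All clauses are satisfied.

a ↦ false,  b ↦ true,  c ↦ false,  d ↦ false,  e ↦ false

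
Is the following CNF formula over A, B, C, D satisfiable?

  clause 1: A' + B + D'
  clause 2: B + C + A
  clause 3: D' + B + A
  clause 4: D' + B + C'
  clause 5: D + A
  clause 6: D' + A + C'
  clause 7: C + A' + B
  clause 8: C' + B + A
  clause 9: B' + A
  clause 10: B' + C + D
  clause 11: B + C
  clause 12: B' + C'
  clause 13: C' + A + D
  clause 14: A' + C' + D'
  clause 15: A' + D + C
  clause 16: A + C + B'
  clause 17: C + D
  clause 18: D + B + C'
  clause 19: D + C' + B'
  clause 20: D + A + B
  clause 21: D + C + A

Yes, satisfiable

Suppose D = 1.
Suppose A = 1.
(B) alone gives B = 1.
(C') alone gives C = 0.
Every clause now holds.
A satisfying assignment: A=1; B=1; C=0; D=1.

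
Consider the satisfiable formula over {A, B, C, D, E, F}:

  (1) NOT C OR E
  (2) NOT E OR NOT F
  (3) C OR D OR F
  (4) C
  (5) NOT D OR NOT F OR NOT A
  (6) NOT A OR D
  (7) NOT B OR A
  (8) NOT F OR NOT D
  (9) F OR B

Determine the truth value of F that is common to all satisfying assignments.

Suppose F = true.
Unit clause (NOT E) forces E = false.
Unit clause (NOT C) forces C = false.
But (C) is also a unit clause — contradiction.
So every satisfying assignment has F = False.

False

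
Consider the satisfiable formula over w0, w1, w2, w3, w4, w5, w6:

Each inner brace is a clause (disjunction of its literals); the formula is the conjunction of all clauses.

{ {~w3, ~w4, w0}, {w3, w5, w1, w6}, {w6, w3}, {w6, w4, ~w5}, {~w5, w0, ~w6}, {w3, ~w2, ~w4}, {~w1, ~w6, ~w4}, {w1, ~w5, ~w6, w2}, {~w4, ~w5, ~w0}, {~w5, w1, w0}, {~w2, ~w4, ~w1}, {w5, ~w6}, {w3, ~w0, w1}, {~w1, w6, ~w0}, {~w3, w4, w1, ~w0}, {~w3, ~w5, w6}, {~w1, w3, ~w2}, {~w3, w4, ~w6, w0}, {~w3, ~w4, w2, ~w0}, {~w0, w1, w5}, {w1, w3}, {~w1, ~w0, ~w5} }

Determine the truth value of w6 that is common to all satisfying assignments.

Suppose w6 = 1.
(w5) alone gives w5 = 1.
(w0) alone gives w0 = 1.
(~w4) alone gives w4 = 0.
(~w1) alone gives w1 = 0.
(w2) alone gives w2 = 1.
(w3) alone gives w3 = 1.
Now (~w3) is unsatisfied and unit — conflict.
So every satisfying assignment has w6 = False.

False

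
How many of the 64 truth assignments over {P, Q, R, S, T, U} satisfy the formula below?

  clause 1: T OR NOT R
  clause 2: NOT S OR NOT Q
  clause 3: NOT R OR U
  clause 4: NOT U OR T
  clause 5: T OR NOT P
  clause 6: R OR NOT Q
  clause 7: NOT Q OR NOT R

There are 2^6 = 64 truth assignments over (P, Q, R, S, T, U).
Split on U. With U = true, the clauses containing U are satisfied and NOT U drops from the rest; 8 of the 2^5 = 32 assignments to the other variables satisfy what remains.
With U = false, by the same count on the reduced clause set, 6 assignments work.
(One model: P=F, Q=F, R=F, S=F, T=F, U=F.)
Total: 8 + 6 = 14.

14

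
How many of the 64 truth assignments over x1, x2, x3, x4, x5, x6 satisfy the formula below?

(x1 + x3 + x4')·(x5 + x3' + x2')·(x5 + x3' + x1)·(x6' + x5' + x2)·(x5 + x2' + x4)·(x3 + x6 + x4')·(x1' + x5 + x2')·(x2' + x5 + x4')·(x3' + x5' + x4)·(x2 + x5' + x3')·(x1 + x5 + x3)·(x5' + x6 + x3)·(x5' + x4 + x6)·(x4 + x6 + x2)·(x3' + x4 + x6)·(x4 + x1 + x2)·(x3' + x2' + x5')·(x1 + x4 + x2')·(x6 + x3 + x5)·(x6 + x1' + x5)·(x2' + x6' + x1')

4

There are 2^6 = 64 truth assignments over (x1, x2, x3, x4, x5, x6).
Split on x1. With x1 = 1, the clauses containing x1 are satisfied and x1' drops from the rest; 4 of the 2^5 = 32 assignments to the other variables satisfy what remains.
With x1 = 0, by the same count on the reduced clause set, 0 assignments work.
(One model: x1=T, x2=F, x3=F, x4=F, x5=F, x6=T.)
Total: 4 + 0 = 4.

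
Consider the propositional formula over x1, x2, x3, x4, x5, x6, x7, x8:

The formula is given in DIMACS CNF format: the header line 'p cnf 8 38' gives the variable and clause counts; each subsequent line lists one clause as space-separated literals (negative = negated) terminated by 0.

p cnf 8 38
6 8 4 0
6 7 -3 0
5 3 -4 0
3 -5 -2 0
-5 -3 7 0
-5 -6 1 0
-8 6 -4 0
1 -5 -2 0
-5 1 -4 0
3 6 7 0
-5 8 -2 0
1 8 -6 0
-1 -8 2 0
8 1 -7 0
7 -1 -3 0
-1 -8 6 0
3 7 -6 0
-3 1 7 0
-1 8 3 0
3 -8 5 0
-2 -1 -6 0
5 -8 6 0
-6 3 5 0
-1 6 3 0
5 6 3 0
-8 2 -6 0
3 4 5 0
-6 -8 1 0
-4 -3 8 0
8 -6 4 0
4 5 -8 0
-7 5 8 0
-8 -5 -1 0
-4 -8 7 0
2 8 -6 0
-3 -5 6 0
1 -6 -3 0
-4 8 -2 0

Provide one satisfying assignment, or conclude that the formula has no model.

x1: False; x2: False; x3: False; x4: False; x5: True; x6: False; x7: True; x8: True

Try x6 = False.
Try x8 = True.
(¬x4) alone gives x4 = False.
(¬x1) alone gives x1 = False.
(x5) alone gives x5 = True.
(¬x2) alone gives x2 = False.
(¬x3) alone gives x3 = False.
(x7) alone gives x7 = True.
All clauses are satisfied.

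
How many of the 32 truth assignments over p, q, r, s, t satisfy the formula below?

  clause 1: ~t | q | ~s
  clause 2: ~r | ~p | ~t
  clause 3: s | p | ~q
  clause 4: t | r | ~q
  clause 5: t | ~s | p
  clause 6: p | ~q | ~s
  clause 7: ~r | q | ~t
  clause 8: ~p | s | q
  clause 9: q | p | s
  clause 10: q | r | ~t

6

There are 2^5 = 32 truth assignments over (p, q, r, s, t).
Split on t. With t = 1, the clauses containing t are satisfied and ~t drops from the rest; 2 of the 2^4 = 16 assignments to the other variables satisfy what remains.
With t = 0, by the same count on the reduced clause set, 4 assignments work.
(One model: p=T, q=F, r=F, s=T, t=F.)
Total: 2 + 4 = 6.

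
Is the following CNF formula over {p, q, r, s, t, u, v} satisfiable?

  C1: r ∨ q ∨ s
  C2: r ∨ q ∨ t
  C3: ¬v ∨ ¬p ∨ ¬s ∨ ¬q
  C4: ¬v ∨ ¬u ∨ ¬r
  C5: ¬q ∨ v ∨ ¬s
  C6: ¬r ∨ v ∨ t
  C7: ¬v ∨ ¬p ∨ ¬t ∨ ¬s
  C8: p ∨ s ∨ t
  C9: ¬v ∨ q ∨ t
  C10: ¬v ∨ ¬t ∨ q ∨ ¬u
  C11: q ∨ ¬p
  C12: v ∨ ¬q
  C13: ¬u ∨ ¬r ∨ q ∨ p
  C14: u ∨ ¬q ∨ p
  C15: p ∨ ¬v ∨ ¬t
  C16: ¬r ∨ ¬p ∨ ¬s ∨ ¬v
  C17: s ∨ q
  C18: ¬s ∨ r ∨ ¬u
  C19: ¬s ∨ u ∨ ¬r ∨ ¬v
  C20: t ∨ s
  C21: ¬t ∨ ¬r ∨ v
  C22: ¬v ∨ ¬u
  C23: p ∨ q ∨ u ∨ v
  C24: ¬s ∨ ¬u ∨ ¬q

Satisfiable

Branch on q: set q = True.
The clause (v) is unit, so v = True.
The clause (¬u) is unit, so u = False.
The clause (p) is unit, so p = True.
The clause (¬s) is unit, so s = False.
The clause (t) is unit, so t = True.
All clauses hold; r can take either value.
A satisfying assignment: p ↦ True,  q ↦ True,  r ↦ True,  s ↦ False,  t ↦ True,  u ↦ False,  v ↦ True.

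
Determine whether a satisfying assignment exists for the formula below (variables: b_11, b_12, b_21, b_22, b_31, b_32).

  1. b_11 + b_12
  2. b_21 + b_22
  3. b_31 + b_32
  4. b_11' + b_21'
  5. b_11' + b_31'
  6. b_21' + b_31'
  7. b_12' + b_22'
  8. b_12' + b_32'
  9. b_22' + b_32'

Unsatisfiable

Branch on b_11: set b_11 = 1.
From the singleton clause (b_21'), b_21 = 0.
From the singleton clause (b_22), b_22 = 1.
From the singleton clause (b_31'), b_31 = 0.
From the singleton clause (b_32), b_32 = 1.
Now (b_32') is unsatisfied and unit — conflict.
Backtrack on b_11: now try b_11 = 0.
From the singleton clause (b_12), b_12 = 1.
From the singleton clause (b_22'), b_22 = 0.
From the singleton clause (b_21), b_21 = 1.
From the singleton clause (b_31'), b_31 = 0.
From the singleton clause (b_32), b_32 = 1.
Now (b_32') is unsatisfied and unit — conflict.
Both values of b_11 lead to a conflict.
No assignment satisfies every clause.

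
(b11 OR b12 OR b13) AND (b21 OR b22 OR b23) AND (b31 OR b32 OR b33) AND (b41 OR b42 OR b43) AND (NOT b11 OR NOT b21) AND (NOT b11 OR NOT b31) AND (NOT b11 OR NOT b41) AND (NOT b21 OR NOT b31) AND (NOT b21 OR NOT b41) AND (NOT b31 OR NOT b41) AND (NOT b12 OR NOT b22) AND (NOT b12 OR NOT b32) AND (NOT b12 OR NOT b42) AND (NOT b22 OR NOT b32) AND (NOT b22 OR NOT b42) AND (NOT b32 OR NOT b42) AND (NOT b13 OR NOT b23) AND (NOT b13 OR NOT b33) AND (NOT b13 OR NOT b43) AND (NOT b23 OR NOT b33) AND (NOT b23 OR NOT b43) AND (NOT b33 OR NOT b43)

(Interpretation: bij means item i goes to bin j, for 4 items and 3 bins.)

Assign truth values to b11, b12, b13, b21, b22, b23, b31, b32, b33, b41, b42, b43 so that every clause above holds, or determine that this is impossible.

UNSATISFIABLE

Suppose b11 = false.
Suppose b12 = true.
(NOT b22) alone gives b22 = false.
(NOT b32) alone gives b32 = false.
(NOT b42) alone gives b42 = false.
Suppose b21 = true.
(NOT b31) alone gives b31 = false.
(b33) alone gives b33 = true.
(NOT b41) alone gives b41 = false.
(b43) alone gives b43 = true.
Now (NOT b43) is unsatisfied and unit — conflict.
So b21 must be the other value — set b21 = false.
(b23) alone gives b23 = true.
(NOT b13) alone gives b13 = false.
(NOT b33) alone gives b33 = false.
(b31) alone gives b31 = true.
(NOT b41) alone gives b41 = false.
(b43) alone gives b43 = true.
Now (NOT b43) is unsatisfied and unit — conflict.
Either choice for b21 ends in contradiction.
So b12 must be the other value — set b12 = false.
(b13) alone gives b13 = true.
(NOT b23) alone gives b23 = false.
(NOT b33) alone gives b33 = false.
(NOT b43) alone gives b43 = false.
Suppose b21 = true.
(NOT b31) alone gives b31 = false.
(b32) alone gives b32 = true.
(NOT b41) alone gives b41 = false.
(b42) alone gives b42 = true.
Now (NOT b42) is unsatisfied and unit — conflict.
So b21 must be the other value — set b21 = false.
(b22) alone gives b22 = true.
(NOT b32) alone gives b32 = false.
(b31) alone gives b31 = true.
(NOT b41) alone gives b41 = false.
(b42) alone gives b42 = true.
Now (NOT b42) is unsatisfied and unit — conflict.
Either choice for b21 ends in contradiction.
Either choice for b12 ends in contradiction.
So b11 must be the other value — set b11 = true.
(NOT b21) alone gives b21 = false.
(NOT b31) alone gives b31 = false.
(NOT b41) alone gives b41 = false.
Suppose b22 = true.
(NOT b12) alone gives b12 = false.
(NOT b32) alone gives b32 = false.
(b33) alone gives b33 = true.
(NOT b42) alone gives b42 = false.
(b43) alone gives b43 = true.
Now (NOT b43) is unsatisfied and unit — conflict.
So b22 must be the other value — set b22 = false.
(b23) alone gives b23 = true.
(NOT b13) alone gives b13 = false.
(NOT b33) alone gives b33 = false.
(b32) alone gives b32 = true.
(NOT b12) alone gives b12 = false.
(NOT b42) alone gives b42 = false.
(b43) alone gives b43 = true.
Now (NOT b43) is unsatisfied and unit — conflict.
Either choice for b22 ends in contradiction.
Either choice for b11 ends in contradiction.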